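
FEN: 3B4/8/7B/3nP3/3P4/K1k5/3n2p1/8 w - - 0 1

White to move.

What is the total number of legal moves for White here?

White to move; king on a3.
In check: no.
Legal moves: Be7, Bc7, Bf6, Bb6, Bdg5, Ba5+, Bh4, Bf8, Bg7, Bhg5, Bf4, Be3, Bxd2+, Ka4, Ka2, e6.
Count: 16.

16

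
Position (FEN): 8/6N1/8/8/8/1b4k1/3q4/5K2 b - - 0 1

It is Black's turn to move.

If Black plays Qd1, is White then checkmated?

After Qd1: white king on f1; in check: yes, from the black queen on d1.
King squares — e1: attacked by Qd1; g1: attacked by Qd1; e2: attacked by Qd1; f2: attacked by Kg3; g2: attacked by Kg3.
White has no legal moves → checkmate.

yes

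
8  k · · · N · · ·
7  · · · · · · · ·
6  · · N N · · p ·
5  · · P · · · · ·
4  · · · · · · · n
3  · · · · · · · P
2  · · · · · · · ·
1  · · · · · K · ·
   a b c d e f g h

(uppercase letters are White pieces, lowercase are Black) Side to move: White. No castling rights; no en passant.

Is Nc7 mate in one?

After Nc7: black king on a8; in check: yes, from the white knight on c7.
King squares — a7: attacked by Nc6; b7: attacked by Nd6; b8: attacked by Nc6.
Black has no legal moves → checkmate.

yes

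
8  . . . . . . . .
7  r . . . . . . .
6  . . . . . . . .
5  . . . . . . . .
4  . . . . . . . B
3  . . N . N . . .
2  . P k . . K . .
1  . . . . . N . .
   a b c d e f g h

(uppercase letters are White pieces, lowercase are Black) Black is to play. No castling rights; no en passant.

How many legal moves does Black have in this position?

4

Black to move; king on c2.
In check: yes, from the white knight on e3.
Legal moves: Kd3, Kb3, Kxb2, Kc1.
Count: 4.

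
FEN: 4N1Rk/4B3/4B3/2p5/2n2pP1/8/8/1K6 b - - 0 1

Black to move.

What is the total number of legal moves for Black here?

1

Black to move; king on h8.
In check: yes, from the white rook on g8.
Legal moves: Kh7.
Count: 1.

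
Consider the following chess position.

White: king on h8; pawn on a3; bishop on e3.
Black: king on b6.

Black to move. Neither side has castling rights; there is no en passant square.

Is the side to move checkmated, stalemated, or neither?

Black to move; black king on b6.
In check: yes, from the white bishop on e3.
Legal moves for Black: Kc7, Kb7, Kc6, Ka6, Kb5, Ka5.
Black is in check but has 6 legal moves → neither.

neither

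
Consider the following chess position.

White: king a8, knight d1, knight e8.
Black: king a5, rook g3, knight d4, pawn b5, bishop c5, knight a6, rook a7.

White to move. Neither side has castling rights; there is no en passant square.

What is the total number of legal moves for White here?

White to move; king on a8.
In check: yes, from the black rook on a7.
Legal moves: none.
Count: 0.

0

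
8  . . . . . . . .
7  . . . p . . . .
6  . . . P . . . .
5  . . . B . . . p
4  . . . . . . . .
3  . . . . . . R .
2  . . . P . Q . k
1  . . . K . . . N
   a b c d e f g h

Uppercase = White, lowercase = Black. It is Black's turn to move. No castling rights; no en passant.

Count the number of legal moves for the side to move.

0

Black to move; king on h2.
In check: yes, from the white queen on f2.
Legal moves: none.
Count: 0.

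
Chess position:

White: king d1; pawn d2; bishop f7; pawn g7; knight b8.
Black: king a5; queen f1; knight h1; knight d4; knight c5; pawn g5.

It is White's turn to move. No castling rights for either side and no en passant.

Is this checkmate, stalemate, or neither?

White to move; white king on d1.
In check: yes, from the black queen on f1.
King squares — c1: attacked by Qf1; e1: attacked by Qf1; c2: attacked by Nd4; d2: own pawn; e2: attacked by Qf1.
Legal moves for White: none.
In check with no legal moves → checkmate.

checkmate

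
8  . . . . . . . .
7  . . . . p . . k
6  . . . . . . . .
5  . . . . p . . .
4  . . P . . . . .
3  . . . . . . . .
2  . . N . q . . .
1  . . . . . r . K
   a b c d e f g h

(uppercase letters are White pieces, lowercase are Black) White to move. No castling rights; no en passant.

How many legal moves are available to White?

White to move; king on h1.
In check: yes, from the black rook on f1.
Legal moves: none.
Count: 0.

0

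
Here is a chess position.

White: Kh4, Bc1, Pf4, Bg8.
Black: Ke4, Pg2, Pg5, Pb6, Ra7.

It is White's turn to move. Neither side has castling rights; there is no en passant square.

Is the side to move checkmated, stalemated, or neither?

neither

White to move; white king on h4.
In check: yes, from the black pawn on g5.
King squares — g3: available; h3: available; g4: available; g5: available; h5: available.
Legal moves for White: Kh5, Kxg5, Kg4, Kh3, Kg3, fxg5.
White is in check but has 6 legal moves → neither.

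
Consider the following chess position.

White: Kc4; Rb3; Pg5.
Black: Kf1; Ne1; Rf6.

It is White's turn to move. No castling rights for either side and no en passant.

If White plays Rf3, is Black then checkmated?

no

After Rf3: black king on f1; in check: yes, from the white rook on f3.
Black has 5 legal replies: Kg2, Ke2, Kg1, Rxf3, Nxf3.
In check but a legal move exists → not checkmate.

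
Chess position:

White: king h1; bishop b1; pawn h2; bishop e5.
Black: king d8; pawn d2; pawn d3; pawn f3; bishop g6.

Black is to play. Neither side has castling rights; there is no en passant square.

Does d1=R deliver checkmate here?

After d1=R: white king on h1; in check: yes, from the black rook on d1.
King squares — g1: attacked by Rd1; g2: attacked by Pf3; h2: own pawn.
White has no legal moves → checkmate.

yes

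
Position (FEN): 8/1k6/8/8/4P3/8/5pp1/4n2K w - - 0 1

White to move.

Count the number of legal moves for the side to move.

White to move; king on h1.
In check: yes, from the black pawn on g2.
Legal moves: Kh2.
Count: 1.

1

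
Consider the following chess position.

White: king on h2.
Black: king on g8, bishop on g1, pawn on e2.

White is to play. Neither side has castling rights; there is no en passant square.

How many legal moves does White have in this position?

White to move; king on h2.
In check: yes, from the black bishop on g1.
Legal moves: Kh3, Kg3, Kg2, Kh1, Kxg1.
Count: 5.

5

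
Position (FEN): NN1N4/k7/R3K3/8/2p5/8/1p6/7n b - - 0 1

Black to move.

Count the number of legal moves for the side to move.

1

Black to move; king on a7.
In check: yes, from the white rook on a6.
Legal moves: Kxb8.
Count: 1.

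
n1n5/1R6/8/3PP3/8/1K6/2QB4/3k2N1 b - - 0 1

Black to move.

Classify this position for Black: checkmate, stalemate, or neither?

Black to move; black king on d1.
In check: yes, from the white queen on c2.
King squares — c1: attacked by Qc2; e1: attacked by Bd2; c2: attacked by Kb3; d2: attacked by Qc2; e2: attacked by Ng1.
Legal moves for Black: none.
In check with no legal moves → checkmate.

checkmate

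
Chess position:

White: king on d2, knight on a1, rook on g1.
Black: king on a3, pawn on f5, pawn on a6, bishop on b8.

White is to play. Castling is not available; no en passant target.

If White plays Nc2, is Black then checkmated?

no

After Nc2: black king on a3; in check: yes, from the white knight on c2.
Black has 4 legal replies: Ka4, Kb3, Kb2, Ka2.
In check but a legal move exists → not checkmate.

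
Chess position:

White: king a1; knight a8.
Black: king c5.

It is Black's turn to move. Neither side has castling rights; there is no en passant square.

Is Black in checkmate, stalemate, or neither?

Black to move; black king on c5.
In check: no.
Legal moves for Black: Kd6, Kc6, Kd5, Kb5, Kd4, Kc4, Kb4.
Black has 7 legal moves and is not in check → neither.

neither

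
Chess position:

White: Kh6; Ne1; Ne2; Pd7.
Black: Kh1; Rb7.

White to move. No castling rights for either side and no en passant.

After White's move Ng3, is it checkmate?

no

After Ng3: black king on h1; in check: yes, from the white knight on g3.
Black has 2 legal replies: Kh2, Kg1.
In check but a legal move exists → not checkmate.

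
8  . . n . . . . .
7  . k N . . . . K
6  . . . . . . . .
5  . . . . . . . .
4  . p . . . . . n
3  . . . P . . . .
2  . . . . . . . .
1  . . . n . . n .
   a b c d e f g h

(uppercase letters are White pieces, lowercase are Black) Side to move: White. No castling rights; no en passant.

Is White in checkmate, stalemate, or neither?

neither

White to move; white king on h7.
In check: no.
Legal moves for White: Kh8, Kg8, Kg7, Kh6, Ne8, Na8, Ne6, Na6, Nd5, Nb5, d4.
White has 11 legal moves and is not in check → neither.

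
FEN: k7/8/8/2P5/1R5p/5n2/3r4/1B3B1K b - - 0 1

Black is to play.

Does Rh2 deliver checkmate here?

After Rh2: white king on h1; in check: yes, from the black rook on h2.
King squares — g1: attacked by Nf3; g2: attacked by Rh2; h2: attacked by Nf3.
White has no legal moves → checkmate.

yes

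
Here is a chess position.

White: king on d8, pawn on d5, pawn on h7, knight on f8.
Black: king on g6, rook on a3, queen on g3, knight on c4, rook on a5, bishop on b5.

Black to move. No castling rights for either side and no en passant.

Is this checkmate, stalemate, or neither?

neither

Black to move; black king on g6.
In check: yes, from the white knight on f8.
Legal moves for Black: Kg7, Kf7, Kh6, Kf6, Kh5, Kg5, Kf5.
Black is in check but has 7 legal moves → neither.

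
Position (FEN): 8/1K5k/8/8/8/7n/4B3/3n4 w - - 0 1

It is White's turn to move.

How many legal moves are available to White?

White to move; king on b7.
In check: no.
Legal moves: Kc8, Kb8, Ka8, Kc7, Ka7, Kc6, Kb6, Ka6, Ba6, Bh5, Bb5, Bg4, Bc4, Bf3, Bd3+, Bf1, Bxd1.
Count: 17.

17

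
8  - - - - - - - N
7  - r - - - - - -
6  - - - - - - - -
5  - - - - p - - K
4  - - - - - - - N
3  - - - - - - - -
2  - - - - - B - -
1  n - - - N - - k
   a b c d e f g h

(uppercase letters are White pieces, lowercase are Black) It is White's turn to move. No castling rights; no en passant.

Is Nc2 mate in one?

no

After Nc2: black king on h1; in check: no.
Black is not in check, so this cannot be checkmate.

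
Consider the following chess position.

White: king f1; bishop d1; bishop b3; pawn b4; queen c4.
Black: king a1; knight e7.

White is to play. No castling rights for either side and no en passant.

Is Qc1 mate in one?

yes

After Qc1: black king on a1; in check: yes, from the white queen on c1.
King squares — b1: attacked by Qc1; a2: attacked by Bb3; b2: attacked by Qc1.
Black has no legal moves → checkmate.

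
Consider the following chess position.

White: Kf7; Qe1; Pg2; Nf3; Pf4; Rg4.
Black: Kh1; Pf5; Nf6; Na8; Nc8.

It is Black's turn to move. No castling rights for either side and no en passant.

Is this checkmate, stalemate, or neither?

checkmate

Black to move; black king on h1.
In check: yes, from the white queen on e1.
King squares — g1: attacked by Qe1; g2: attacked by Rg4; h2: attacked by Nf3.
Legal moves for Black: none.
In check with no legal moves → checkmate.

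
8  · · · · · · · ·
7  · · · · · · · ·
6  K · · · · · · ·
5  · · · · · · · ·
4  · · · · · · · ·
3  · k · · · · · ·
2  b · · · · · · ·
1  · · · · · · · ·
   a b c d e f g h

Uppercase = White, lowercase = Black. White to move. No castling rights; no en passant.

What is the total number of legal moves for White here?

White to move; king on a6.
In check: no.
Legal moves: Kb7, Ka7, Kb6, Kb5, Ka5.
Count: 5.

5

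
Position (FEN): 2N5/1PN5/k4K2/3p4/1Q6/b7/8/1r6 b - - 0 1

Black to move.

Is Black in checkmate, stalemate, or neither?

checkmate

Black to move; black king on a6.
In check: yes, from the white knight on c7.
King squares — a5: attacked by Qb4; b5: attacked by Qb4; b6: attacked by Qb4; a7: attacked by Nc8; b7: attacked by Qb4.
Legal moves for Black: none.
In check with no legal moves → checkmate.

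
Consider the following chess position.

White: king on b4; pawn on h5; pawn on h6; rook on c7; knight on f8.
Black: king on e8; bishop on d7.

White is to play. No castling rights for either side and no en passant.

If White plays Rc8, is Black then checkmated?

no

After Rc8: black king on e8; in check: yes, from the white rook on c8.
Black has 3 legal replies: Kf7, Ke7, Bxc8.
In check but a legal move exists → not checkmate.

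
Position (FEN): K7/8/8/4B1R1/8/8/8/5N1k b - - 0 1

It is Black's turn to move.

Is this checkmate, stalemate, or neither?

Black to move; black king on h1.
In check: no.
King squares — g1: attacked by Rg5; g2: attacked by Rg5; h2: attacked by Nf1.
Legal moves for Black: none.
Not in check and no legal moves → stalemate.

stalemate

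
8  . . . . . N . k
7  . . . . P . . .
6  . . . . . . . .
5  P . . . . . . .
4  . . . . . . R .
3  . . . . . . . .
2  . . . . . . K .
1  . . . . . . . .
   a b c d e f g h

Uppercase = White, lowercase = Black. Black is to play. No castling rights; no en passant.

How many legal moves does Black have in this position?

Black to move; king on h8.
In check: no.
Legal moves: none.
Count: 0.

0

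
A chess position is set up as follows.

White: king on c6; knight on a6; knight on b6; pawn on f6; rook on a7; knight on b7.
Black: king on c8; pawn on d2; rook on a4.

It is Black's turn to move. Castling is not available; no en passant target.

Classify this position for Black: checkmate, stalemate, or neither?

Black to move; black king on c8.
In check: yes, from the white knight on b6.
King squares — b7: attacked by Kc6; c7: attacked by Na6; d7: attacked by Nb6; b8: attacked by Na6; d8: attacked by Nb7.
Legal moves for Black: none.
In check with no legal moves → checkmate.

checkmate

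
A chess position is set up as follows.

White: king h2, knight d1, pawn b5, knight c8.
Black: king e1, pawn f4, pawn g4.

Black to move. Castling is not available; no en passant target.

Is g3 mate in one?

After g3: white king on h2; in check: yes, from the black pawn on g3.
White has 4 legal replies: Kh3, Kg2, Kh1, Kg1.
In check but a legal move exists → not checkmate.

no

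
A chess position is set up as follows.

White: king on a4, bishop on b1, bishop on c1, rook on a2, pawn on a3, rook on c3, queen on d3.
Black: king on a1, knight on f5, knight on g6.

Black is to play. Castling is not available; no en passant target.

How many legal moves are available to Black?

Black to move; king on a1.
In check: yes, from the white rook on a2.
Legal moves: none.
Count: 0.

0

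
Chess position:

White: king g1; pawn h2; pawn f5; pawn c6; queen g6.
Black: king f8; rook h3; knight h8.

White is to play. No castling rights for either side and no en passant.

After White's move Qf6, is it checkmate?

no

After Qf6: black king on f8; in check: yes, from the white queen on f6.
Black has 3 legal replies: Kg8, Ke8, Nf7.
In check but a legal move exists → not checkmate.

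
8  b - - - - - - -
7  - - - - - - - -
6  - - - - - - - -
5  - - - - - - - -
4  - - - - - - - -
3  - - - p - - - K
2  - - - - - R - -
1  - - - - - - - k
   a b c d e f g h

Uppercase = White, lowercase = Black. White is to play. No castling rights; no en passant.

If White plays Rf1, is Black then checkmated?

After Rf1: black king on h1; in check: yes, from the white rook on f1.
King squares — g1: attacked by Rf1; g2: attacked by Kh3; h2: attacked by Kh3.
Black has no legal moves → checkmate.

yes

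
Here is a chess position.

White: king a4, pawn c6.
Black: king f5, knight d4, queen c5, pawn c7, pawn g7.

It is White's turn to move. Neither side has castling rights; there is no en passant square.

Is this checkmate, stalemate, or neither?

stalemate

White to move; white king on a4.
In check: no.
King squares — a3: attacked by Qc5; b3: attacked by Nd4; b4: attacked by Qc5; a5: attacked by Qc5; b5: attacked by Nd4.
Legal moves for White: none.
Not in check and no legal moves → stalemate.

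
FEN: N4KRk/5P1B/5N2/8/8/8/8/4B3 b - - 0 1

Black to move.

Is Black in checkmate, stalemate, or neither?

checkmate

Black to move; black king on h8.
In check: yes, from the white rook on g8.
King squares — g7: attacked by Kf8; h7: attacked by Nf6; g8: attacked by Nf6.
Legal moves for Black: none.
In check with no legal moves → checkmate.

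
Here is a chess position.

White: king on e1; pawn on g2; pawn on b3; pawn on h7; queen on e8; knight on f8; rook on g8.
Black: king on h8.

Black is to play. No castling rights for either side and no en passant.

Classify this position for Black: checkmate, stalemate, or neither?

checkmate

Black to move; black king on h8.
In check: yes, from the white rook on g8.
King squares — g7: attacked by Rg8; h7: attacked by Nf8; g8: attacked by Ph7.
Legal moves for Black: none.
In check with no legal moves → checkmate.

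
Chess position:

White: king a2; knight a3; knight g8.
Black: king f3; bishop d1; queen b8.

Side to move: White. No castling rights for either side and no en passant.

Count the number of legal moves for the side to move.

8

White to move; king on a2.
In check: no.
Legal moves: Ne7, Nh6, Nf6, Nb5, Nc4, Nc2, Nb1, Ka1.
Count: 8.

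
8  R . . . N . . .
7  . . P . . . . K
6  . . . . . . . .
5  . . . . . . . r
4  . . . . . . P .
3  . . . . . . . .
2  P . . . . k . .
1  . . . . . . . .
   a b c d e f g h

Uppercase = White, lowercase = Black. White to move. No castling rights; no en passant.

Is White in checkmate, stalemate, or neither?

White to move; white king on h7.
In check: yes, from the black rook on h5.
Legal moves for White: Kg8, Kg7, Kg6, gxh5.
White is in check but has 4 legal moves → neither.

neither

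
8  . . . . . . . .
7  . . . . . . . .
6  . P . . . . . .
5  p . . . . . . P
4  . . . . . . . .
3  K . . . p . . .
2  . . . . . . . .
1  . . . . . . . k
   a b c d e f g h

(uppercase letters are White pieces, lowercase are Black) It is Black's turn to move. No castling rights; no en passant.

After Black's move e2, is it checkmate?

no

After e2: white king on a3; in check: no.
White is not in check, so this cannot be checkmate.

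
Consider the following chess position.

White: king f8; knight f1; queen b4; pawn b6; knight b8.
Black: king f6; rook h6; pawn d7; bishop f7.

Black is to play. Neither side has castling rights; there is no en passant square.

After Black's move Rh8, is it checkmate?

yes

After Rh8: white king on f8; in check: yes, from the black rook on h8.
King squares — e7: attacked by Kf6; f7: attacked by Kf6; g7: attacked by Kf6; e8: attacked by Bf7; g8: attacked by Bf7.
White has no legal moves → checkmate.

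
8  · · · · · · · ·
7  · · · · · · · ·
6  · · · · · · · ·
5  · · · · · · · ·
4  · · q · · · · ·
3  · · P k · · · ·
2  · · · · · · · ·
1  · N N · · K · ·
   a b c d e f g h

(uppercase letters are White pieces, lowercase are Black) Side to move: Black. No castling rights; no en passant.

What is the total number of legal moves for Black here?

Black to move; king on d3.
In check: yes, from the white knight on c1.
Legal moves: Ke4+, Ke3+, Kc2+.
Count: 3.

3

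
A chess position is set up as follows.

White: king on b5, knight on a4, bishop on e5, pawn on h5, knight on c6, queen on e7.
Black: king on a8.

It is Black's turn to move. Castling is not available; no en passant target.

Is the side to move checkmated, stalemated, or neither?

Black to move; black king on a8.
In check: no.
King squares — a7: attacked by Nc6; b7: attacked by Qe7; b8: attacked by Be5.
Legal moves for Black: none.
Not in check and no legal moves → stalemate.

stalemate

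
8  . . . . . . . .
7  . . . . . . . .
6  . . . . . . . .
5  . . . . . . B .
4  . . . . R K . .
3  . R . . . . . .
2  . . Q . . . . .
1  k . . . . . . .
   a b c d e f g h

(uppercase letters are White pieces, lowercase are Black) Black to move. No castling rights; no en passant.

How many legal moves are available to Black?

0

Black to move; king on a1.
In check: no.
Legal moves: none.
Count: 0.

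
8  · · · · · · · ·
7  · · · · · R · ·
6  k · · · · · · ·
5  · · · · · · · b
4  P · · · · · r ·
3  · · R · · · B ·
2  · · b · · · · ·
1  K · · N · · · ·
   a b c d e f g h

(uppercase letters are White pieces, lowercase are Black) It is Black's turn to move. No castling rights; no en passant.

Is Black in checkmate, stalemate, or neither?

Black to move; black king on a6.
In check: no.
Legal moves for Black include: Kb6, Ka5, Bxf7, Bhg6, Rg8, Rg7, Rg6, Rg5, Rh4, Rf4, Re4, Rd4, Rc4, Rb4, Rxa4+, Rxg3, Bh7, Bcg6, ... (list truncated; more exist).
Black has legal moves and is not in check → neither.

neither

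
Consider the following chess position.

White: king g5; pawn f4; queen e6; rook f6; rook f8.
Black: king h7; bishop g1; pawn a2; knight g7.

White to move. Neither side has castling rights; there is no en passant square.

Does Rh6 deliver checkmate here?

yes

After Rh6: black king on h7; in check: yes, from the white rook on h6.
King squares — g6: attacked by Kg5; h6: attacked by Kg5; g7: own knight; g8: attacked by Qe6; h8: attacked by Rh6.
Black has no legal moves → checkmate.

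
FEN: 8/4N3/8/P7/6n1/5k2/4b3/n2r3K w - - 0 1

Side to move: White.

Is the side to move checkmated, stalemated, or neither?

checkmate

White to move; white king on h1.
In check: yes, from the black rook on d1.
King squares — g1: attacked by Rd1; g2: attacked by Kf3; h2: attacked by Ng4.
Legal moves for White: none.
In check with no legal moves → checkmate.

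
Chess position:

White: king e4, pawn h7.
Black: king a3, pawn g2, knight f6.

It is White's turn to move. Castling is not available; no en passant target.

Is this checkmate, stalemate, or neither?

neither

White to move; white king on e4.
In check: yes, from the black knight on f6.
King squares — d3: available; e3: available; f3: available; d4: available; f4: available; d5: attacked by Nf6; e5: available; f5: available.
Legal moves for White: Kf5, Ke5, Kf4, Kd4, Kf3, Ke3, Kd3.
White is in check but has 7 legal moves → neither.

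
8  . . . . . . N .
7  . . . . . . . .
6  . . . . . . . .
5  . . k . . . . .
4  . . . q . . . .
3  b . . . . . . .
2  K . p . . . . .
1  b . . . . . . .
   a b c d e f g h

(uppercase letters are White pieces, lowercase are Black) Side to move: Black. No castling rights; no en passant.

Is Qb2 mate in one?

After Qb2: white king on a2; in check: yes, from the black queen on b2.
King squares — a1: attacked by Qb2; b1: attacked by Qb2; b2: attacked by Ba1; a3: attacked by Qb2; b3: attacked by Qb2.
White has no legal moves → checkmate.

yes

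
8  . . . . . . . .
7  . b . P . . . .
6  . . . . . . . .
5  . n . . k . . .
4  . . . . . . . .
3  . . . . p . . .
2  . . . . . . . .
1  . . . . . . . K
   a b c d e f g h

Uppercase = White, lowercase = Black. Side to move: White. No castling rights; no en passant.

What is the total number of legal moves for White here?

White to move; king on h1.
In check: yes, from the black bishop on b7.
Legal moves: Kh2, Kg1.
Count: 2.

2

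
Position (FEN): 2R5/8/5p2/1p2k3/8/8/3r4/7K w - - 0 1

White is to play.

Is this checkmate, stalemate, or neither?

neither

White to move; white king on h1.
In check: no.
Legal moves for White: Rh8, Rg8, Rf8, Re8+, Rd8, Rb8, Ra8, Rc7, Rc6, Rc5+, Rc4, Rc3, Rc2, Rc1, Kg1.
White has 15 legal moves and is not in check → neither.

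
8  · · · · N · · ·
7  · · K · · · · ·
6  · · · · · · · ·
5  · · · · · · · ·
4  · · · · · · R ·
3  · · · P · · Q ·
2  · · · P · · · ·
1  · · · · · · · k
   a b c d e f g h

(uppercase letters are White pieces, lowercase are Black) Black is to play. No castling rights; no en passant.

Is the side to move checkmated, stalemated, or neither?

stalemate

Black to move; black king on h1.
In check: no.
King squares — g1: attacked by Qg3; g2: attacked by Qg3; h2: attacked by Qg3.
Legal moves for Black: none.
Not in check and no legal moves → stalemate.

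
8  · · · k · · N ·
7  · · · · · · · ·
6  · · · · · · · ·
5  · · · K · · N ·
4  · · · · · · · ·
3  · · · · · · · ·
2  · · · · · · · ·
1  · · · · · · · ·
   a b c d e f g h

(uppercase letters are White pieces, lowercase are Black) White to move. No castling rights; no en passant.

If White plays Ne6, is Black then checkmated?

no

After Ne6: black king on d8; in check: yes, from the white knight on e6.
Black has 3 legal replies: Ke8, Kc8, Kd7.
In check but a legal move exists → not checkmate.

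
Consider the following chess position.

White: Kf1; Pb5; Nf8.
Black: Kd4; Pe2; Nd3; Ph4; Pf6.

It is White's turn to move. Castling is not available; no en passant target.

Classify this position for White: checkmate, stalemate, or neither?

White to move; white king on f1.
In check: yes, from the black pawn on e2.
King squares — e1: attacked by Nd3; g1: available; e2: available; f2: attacked by Nd3; g2: available.
Legal moves for White: Kg2, Kxe2, Kg1.
White is in check but has 3 legal moves → neither.

neither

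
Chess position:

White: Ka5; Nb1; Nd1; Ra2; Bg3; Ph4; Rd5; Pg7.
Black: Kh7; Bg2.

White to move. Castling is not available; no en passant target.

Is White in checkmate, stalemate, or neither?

neither

White to move; white king on a5.
In check: no.
Legal moves for White include: Rd8, Rd7, Rd6, Rh5+, Rg5, Rf5, Re5, Rc5, Rb5, Rd4, Rd3, Rdd2, Kb6, Ka6, Kb5, Kb4, Ka4, Bb8, ... (list truncated; more exist).
White has legal moves and is not in check → neither.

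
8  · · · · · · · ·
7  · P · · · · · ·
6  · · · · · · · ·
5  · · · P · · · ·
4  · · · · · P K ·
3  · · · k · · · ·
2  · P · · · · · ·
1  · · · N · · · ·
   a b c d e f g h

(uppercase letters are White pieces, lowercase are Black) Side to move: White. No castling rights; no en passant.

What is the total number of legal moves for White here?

White to move; king on g4.
In check: no.
Legal moves: Kh5, Kg5, Kf5, Kh4, Kh3, Kg3, Kf3, Ne3, Nc3, Nf2+, b8=Q, b8=R, b8=B, b8=N, d6, f5, b3, b4.
Count: 18.

18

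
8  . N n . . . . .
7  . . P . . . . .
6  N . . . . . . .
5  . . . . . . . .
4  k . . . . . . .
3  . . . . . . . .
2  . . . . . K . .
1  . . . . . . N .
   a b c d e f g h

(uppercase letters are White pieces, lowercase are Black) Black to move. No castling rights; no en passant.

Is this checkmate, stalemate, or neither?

neither

Black to move; black king on a4.
In check: no.
Legal moves for Black: Ne7, Na7, Nd6, Nb6, Kb5, Ka5, Kb3, Ka3.
Black has 8 legal moves and is not in check → neither.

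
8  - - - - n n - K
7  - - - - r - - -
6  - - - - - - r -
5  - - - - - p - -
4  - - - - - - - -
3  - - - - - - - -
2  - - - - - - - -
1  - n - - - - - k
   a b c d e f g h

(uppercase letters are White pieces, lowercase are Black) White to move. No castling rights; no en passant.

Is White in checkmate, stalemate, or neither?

White to move; white king on h8.
In check: no.
King squares — g7: attacked by Rg6; h7: attacked by Re7; g8: attacked by Rg6.
Legal moves for White: none.
Not in check and no legal moves → stalemate.

stalemate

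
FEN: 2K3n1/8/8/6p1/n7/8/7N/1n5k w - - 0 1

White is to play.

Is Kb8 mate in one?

After Kb8: black king on h1; in check: no.
Black is not in check, so this cannot be checkmate.

no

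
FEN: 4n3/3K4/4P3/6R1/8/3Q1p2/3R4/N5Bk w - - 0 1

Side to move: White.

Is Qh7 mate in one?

yes

After Qh7: black king on h1; in check: yes, from the white queen on h7.
King squares — g1: attacked by Rg5; g2: attacked by Rd2; h2: attacked by Bg1.
Black has no legal moves → checkmate.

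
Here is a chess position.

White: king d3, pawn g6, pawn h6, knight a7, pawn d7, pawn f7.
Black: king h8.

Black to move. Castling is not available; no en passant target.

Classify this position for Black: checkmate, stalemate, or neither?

Black to move; black king on h8.
In check: no.
King squares — g7: attacked by Ph6; h7: attacked by Pg6; g8: attacked by Pf7.
Legal moves for Black: none.
Not in check and no legal moves → stalemate.

stalemate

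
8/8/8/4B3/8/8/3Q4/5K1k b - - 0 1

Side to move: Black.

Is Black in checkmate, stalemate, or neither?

Black to move; black king on h1.
In check: no.
King squares — g1: attacked by Kf1; g2: attacked by Kf1; h2: attacked by Qd2.
Legal moves for Black: none.
Not in check and no legal moves → stalemate.

stalemate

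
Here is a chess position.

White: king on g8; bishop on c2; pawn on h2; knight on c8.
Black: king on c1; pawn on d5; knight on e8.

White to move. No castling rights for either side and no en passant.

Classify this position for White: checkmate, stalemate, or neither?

neither

White to move; white king on g8.
In check: no.
Legal moves for White include: Kh8, Kf8, Kh7, Kf7, Ne7, Na7, Nd6, Nb6, Bh7, Bg6, Bf5, Be4, Ba4, Bd3, Bb3, Bd1, Bb1, h3, ... (list truncated; more exist).
White has legal moves and is not in check → neither.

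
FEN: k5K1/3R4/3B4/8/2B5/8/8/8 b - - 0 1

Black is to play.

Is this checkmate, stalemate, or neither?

stalemate

Black to move; black king on a8.
In check: no.
King squares — a7: attacked by Rd7; b7: attacked by Rd7; b8: attacked by Bd6.
Legal moves for Black: none.
Not in check and no legal moves → stalemate.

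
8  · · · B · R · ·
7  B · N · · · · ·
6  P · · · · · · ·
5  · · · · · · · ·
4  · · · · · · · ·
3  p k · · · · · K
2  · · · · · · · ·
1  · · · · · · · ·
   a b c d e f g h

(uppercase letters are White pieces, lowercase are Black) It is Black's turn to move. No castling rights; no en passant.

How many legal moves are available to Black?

Black to move; king on b3.
In check: no.
Legal moves: Kc4, Kb4, Ka4, Kc3, Kc2, Kb2, Ka2, a2.
Count: 8.

8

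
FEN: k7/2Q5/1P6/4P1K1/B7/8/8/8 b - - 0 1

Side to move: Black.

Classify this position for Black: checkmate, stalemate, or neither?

Black to move; black king on a8.
In check: no.
King squares — a7: attacked by Pb6; b7: attacked by Qc7; b8: attacked by Qc7.
Legal moves for Black: none.
Not in check and no legal moves → stalemate.

stalemate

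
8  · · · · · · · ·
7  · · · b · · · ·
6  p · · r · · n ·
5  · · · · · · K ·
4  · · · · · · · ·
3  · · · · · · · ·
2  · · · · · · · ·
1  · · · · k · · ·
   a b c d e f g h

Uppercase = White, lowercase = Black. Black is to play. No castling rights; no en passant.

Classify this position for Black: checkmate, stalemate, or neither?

neither

Black to move; black king on e1.
In check: no.
Legal moves for Black include: Be8, Bc8, Be6, Bc6, Bf5, Bb5, Bg4, Ba4, Bh3, Nh8, Nf8, Ne7, Ne5, Nh4, Nf4, Rf6, Re6, Rc6, ... (list truncated; more exist).
Black has legal moves and is not in check → neither.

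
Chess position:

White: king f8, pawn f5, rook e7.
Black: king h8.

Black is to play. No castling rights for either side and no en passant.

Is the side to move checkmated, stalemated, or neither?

stalemate

Black to move; black king on h8.
In check: no.
King squares — g7: attacked by Re7; h7: attacked by Re7; g8: attacked by Kf8.
Legal moves for Black: none.
Not in check and no legal moves → stalemate.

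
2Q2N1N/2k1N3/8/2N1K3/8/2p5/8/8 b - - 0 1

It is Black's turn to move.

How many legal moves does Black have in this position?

1

Black to move; king on c7.
In check: yes, from the white queen on c8.
Legal moves: Kb6.
Count: 1.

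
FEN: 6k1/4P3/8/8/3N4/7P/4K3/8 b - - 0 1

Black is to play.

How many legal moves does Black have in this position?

Black to move; king on g8.
In check: no.
Legal moves: Kh8, Kh7, Kg7, Kf7.
Count: 4.

4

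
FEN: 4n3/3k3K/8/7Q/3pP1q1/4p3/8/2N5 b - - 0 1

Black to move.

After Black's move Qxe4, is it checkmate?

After Qxe4: white king on h7; in check: yes, from the black queen on e4.
White has 5 legal replies: Kh8, Kg8, Kh6, Qg6, Qf5+.
In check but a legal move exists → not checkmate.

no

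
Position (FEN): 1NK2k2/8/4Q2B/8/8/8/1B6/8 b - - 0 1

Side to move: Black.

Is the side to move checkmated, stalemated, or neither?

Black to move; black king on f8.
In check: yes, from the white bishop on h6.
King squares — e7: attacked by Qe6; f7: attacked by Qe6; g7: attacked by Bb2; e8: attacked by Qe6; g8: attacked by Qe6.
Legal moves for Black: none.
In check with no legal moves → checkmate.

checkmate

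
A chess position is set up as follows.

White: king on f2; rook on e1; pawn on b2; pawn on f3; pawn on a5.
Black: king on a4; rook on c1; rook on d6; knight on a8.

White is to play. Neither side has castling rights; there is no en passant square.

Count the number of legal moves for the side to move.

22

White to move; king on f2.
In check: no.
Legal moves: Kg3, Ke3, Kg2, Ke2, Kg1, Kf1, Re8, Re7, Re6, Re5, Re4+, Re3, Re2, Rh1, Rg1, Rf1, Rd1, Rxc1, a6, f4, b3+, b4.
Count: 22.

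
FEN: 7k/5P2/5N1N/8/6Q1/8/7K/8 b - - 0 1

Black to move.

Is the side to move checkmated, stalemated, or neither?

Black to move; black king on h8.
In check: no.
King squares — g7: attacked by Qg4; h7: attacked by Nf6; g8: attacked by Qg4.
Legal moves for Black: none.
Not in check and no legal moves → stalemate.

stalemate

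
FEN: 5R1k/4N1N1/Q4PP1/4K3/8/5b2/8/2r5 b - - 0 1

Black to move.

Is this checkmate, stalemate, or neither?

Black to move; black king on h8.
In check: yes, from the white rook on f8.
King squares — g7: attacked by Pf6; h7: attacked by Pg6; g8: attacked by Ne7.
Legal moves for Black: none.
In check with no legal moves → checkmate.

checkmate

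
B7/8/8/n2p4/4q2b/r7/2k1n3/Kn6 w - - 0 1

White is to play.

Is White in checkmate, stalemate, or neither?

checkmate

White to move; white king on a1.
In check: yes, from the black rook on a3.
King squares — b1: attacked by Kc2; a2: attacked by Ra3; b2: attacked by Kc2.
Legal moves for White: none.
In check with no legal moves → checkmate.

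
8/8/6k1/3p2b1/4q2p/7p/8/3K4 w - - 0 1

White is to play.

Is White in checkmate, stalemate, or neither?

White to move; white king on d1.
In check: no.
King squares — c1: attacked by Bg5; e1: attacked by Qe4; c2: attacked by Qe4; d2: attacked by Bg5; e2: attacked by Qe4.
Legal moves for White: none.
Not in check and no legal moves → stalemate.

stalemate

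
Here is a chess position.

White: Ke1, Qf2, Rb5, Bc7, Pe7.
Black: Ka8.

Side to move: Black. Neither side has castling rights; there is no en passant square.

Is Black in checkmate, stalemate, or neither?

stalemate

Black to move; black king on a8.
In check: no.
King squares — a7: attacked by Qf2; b7: attacked by Rb5; b8: attacked by Rb5.
Legal moves for Black: none.
Not in check and no legal moves → stalemate.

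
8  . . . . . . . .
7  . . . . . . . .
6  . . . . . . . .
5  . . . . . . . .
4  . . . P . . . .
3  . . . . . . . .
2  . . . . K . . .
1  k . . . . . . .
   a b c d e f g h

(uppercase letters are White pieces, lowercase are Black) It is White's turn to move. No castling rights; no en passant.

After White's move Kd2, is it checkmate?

After Kd2: black king on a1; in check: no.
Black is not in check, so this cannot be checkmate.

no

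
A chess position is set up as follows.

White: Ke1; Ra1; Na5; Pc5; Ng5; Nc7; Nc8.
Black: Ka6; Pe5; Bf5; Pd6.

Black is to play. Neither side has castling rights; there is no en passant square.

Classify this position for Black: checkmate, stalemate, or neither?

Black to move; black king on a6.
In check: yes, from the white knight on c7.
King squares — a5: attacked by Ra1; b5: attacked by Nc7; b6: attacked by Pc5; a7: attacked by Nc8; b7: attacked by Na5.
Legal moves for Black: none.
In check with no legal moves → checkmate.

checkmate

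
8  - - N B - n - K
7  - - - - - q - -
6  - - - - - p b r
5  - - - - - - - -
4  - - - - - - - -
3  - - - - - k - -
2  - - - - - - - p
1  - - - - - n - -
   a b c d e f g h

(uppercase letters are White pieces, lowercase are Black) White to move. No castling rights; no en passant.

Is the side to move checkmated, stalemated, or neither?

checkmate

White to move; white king on h8.
In check: yes, from the black rook on h6.
King squares — g7: attacked by Qf7; h7: attacked by Bg6; g8: attacked by Qf7.
Legal moves for White: none.
In check with no legal moves → checkmate.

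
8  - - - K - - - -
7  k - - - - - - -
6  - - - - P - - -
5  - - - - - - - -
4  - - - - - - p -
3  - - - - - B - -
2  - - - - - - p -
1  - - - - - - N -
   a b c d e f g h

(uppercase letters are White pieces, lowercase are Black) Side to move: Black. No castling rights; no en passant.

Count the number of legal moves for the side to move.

5

Black to move; king on a7.
In check: no.
Legal moves: Kb8, Kb6, Ka6, gxf3, g3.
Count: 5.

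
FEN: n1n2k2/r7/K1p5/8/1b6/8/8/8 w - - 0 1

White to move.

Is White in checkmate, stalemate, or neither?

checkmate

White to move; white king on a6.
In check: yes, from the black rook on a7.
King squares — a5: attacked by Bb4; b5: attacked by Pc6; b6: attacked by Na8; a7: attacked by Nc8; b7: attacked by Ra7.
Legal moves for White: none.
In check with no legal moves → checkmate.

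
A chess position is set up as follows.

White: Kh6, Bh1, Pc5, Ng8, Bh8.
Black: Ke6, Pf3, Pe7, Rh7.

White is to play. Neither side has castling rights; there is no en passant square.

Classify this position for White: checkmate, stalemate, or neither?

neither

White to move; white king on h6.
In check: yes, from the black rook on h7.
Legal moves for White: Kxh7, Kg6, Kg5.
White is in check but has 3 legal moves → neither.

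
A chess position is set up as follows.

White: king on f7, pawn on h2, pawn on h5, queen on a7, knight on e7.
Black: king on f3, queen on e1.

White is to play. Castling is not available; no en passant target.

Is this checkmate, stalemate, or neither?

White to move; white king on f7.
In check: no.
Legal moves for White include: Kg8, Kf8, Ke8, Kg7, Kg6, Kf6, Ng8, Nc8, Ng6, Nc6, Nf5, Nd5, Qb8, Qa8+, Qd7, Qc7, Qb7+, Qb6, ... (list truncated; more exist).
White has legal moves and is not in check → neither.

neither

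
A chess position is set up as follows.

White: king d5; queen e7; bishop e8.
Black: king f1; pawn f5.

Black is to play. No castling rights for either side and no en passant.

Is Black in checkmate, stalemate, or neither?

Black to move; black king on f1.
In check: no.
Legal moves for Black: Kg2, Kf2, Kg1, f4.
Black has 4 legal moves and is not in check → neither.

neither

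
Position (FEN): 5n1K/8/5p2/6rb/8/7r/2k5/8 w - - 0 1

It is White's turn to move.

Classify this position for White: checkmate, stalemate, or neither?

White to move; white king on h8.
In check: no.
King squares — g7: attacked by Rg5; h7: attacked by Nf8; g8: attacked by Rg5.
Legal moves for White: none.
Not in check and no legal moves → stalemate.

stalemate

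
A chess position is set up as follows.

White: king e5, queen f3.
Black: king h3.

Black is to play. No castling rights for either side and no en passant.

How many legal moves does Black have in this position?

2

Black to move; king on h3.
In check: yes, from the white queen on f3.
Legal moves: Kh4, Kh2.
Count: 2.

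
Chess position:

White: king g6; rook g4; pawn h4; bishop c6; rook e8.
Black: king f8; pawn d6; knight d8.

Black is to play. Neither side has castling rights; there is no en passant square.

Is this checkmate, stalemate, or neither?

checkmate

Black to move; black king on f8.
In check: yes, from the white rook on e8.
King squares — e7: attacked by Re8; f7: attacked by Kg6; g7: attacked by Kg6; e8: attacked by Bc6; g8: attacked by Re8.
Legal moves for Black: none.
In check with no legal moves → checkmate.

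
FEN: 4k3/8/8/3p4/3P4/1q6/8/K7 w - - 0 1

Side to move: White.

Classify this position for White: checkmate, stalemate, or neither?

stalemate

White to move; white king on a1.
In check: no.
King squares — b1: attacked by Qb3; a2: attacked by Qb3; b2: attacked by Qb3.
Legal moves for White: none.
Not in check and no legal moves → stalemate.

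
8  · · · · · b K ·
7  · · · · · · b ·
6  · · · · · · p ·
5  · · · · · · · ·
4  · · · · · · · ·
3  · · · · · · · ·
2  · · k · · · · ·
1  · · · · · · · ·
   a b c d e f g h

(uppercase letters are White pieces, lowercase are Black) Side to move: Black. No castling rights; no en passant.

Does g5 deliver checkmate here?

no

After g5: white king on g8; in check: no.
White is not in check, so this cannot be checkmate.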